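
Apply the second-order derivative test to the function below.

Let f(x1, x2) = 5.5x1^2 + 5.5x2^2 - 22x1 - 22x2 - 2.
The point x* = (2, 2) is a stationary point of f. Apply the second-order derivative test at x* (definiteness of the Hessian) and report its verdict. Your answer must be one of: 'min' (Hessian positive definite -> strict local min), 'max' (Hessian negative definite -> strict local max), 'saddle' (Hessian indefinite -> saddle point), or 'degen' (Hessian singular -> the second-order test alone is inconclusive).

Compute the Hessian H = grad^2 f:
  H = [[11, 0], [0, 11]]
Verify stationarity: grad f(x*) = H x* + g = (0, 0).
Eigenvalues of H: 11, 11.
Both eigenvalues > 0, so H is positive definite -> x* is a strict local min.

min


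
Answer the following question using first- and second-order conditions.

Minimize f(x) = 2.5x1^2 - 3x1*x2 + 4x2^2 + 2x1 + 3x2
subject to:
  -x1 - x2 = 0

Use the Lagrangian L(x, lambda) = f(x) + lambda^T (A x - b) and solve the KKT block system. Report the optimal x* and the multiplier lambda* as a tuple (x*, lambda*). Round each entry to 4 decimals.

Form the Lagrangian:
  L(x, lambda) = (1/2) x^T Q x + c^T x + lambda^T (A x - b)
Stationarity (grad_x L = 0): Q x + c + A^T lambda = 0.
Primal feasibility: A x = b.

This gives the KKT block system:
  [ Q   A^T ] [ x     ]   [-c ]
  [ A    0  ] [ lambda ] = [ b ]

Solving the linear system:
  x*      = (0.0526, -0.0526)
  lambda* = (2.4211)
  f(x*)   = -0.0263

x* = (0.0526, -0.0526), lambda* = (2.4211)


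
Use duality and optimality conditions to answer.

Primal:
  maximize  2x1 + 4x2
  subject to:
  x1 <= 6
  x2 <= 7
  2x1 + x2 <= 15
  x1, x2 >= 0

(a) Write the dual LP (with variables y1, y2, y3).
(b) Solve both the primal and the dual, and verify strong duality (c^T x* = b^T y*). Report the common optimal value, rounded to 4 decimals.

The standard primal-dual pair for 'max c^T x s.t. A x <= b, x >= 0' is:
  Dual:  min b^T y  s.t.  A^T y >= c,  y >= 0.

So the dual LP is:
  minimize  6y1 + 7y2 + 15y3
  subject to:
    y1 + 2y3 >= 2
    y2 + y3 >= 4
    y1, y2, y3 >= 0

Solving the primal: x* = (4, 7).
  primal value c^T x* = 36.
Solving the dual: y* = (0, 3, 1).
  dual value b^T y* = 36.
Strong duality: c^T x* = b^T y*. Confirmed.

36


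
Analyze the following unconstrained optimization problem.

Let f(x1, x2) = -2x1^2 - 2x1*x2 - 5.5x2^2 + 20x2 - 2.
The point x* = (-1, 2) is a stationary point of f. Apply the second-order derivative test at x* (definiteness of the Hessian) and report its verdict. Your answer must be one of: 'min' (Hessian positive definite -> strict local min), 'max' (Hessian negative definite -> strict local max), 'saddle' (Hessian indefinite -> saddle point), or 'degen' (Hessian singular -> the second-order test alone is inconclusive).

Compute the Hessian H = grad^2 f:
  H = [[-4, -2], [-2, -11]]
Verify stationarity: grad f(x*) = H x* + g = (0, 0).
Eigenvalues of H: -11.5311, -3.4689.
Both eigenvalues < 0, so H is negative definite -> x* is a strict local max.

max


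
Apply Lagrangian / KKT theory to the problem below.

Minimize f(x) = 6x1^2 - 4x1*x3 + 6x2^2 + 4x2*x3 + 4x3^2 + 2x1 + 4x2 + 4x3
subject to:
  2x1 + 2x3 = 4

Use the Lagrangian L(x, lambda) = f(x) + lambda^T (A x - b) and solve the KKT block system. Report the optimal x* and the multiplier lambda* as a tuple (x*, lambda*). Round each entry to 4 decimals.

Form the Lagrangian:
  L(x, lambda) = (1/2) x^T Q x + c^T x + lambda^T (A x - b)
Stationarity (grad_x L = 0): Q x + c + A^T lambda = 0.
Primal feasibility: A x = b.

This gives the KKT block system:
  [ Q   A^T ] [ x     ]   [-c ]
  [ A    0  ] [ lambda ] = [ b ]

Solving the linear system:
  x*      = (0.825, -0.725, 1.175)
  lambda* = (-3.6)
  f(x*)   = 8.925

x* = (0.825, -0.725, 1.175), lambda* = (-3.6)


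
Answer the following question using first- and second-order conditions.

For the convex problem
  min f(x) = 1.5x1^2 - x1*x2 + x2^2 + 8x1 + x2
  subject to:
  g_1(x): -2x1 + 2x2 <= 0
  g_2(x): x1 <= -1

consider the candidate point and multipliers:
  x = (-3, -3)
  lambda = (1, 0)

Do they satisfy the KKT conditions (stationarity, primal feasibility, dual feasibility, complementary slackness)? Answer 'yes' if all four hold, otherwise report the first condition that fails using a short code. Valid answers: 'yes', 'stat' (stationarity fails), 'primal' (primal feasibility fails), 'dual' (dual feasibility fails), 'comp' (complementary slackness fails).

Gradient of f: grad f(x) = Q x + c = (2, -2)
Constraint values g_i(x) = a_i^T x - b_i:
  g_1((-3, -3)) = 0
  g_2((-3, -3)) = -2
Stationarity residual: grad f(x) + sum_i lambda_i a_i = (0, 0)
  -> stationarity OK
Primal feasibility (all g_i <= 0): OK
Dual feasibility (all lambda_i >= 0): OK
Complementary slackness (lambda_i * g_i(x) = 0 for all i): OK

Verdict: yes, KKT holds.

yes


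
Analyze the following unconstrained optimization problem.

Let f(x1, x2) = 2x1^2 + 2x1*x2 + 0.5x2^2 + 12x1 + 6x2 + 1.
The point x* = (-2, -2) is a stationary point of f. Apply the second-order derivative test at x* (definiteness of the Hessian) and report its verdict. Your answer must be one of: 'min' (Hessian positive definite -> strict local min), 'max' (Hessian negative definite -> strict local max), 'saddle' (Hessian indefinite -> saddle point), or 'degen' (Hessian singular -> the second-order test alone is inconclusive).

Compute the Hessian H = grad^2 f:
  H = [[4, 2], [2, 1]]
Verify stationarity: grad f(x*) = H x* + g = (0, 0).
Eigenvalues of H: 0, 5.
H has a zero eigenvalue (singular; positive semidefinite but not definite), so H is neither positive definite, negative definite, nor indefinite. The second-order test alone is inconclusive -> degen.
(Indeed, f is constant along the null direction of H through x*, so x* is not a strict local extremum.)

degen


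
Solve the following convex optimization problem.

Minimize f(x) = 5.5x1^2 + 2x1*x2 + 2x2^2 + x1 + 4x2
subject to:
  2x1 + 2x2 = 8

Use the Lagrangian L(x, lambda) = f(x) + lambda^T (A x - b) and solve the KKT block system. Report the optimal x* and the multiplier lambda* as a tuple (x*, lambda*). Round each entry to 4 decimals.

Form the Lagrangian:
  L(x, lambda) = (1/2) x^T Q x + c^T x + lambda^T (A x - b)
Stationarity (grad_x L = 0): Q x + c + A^T lambda = 0.
Primal feasibility: A x = b.

This gives the KKT block system:
  [ Q   A^T ] [ x     ]   [-c ]
  [ A    0  ] [ lambda ] = [ b ]

Solving the linear system:
  x*      = (1, 3)
  lambda* = (-9)
  f(x*)   = 42.5

x* = (1, 3), lambda* = (-9)


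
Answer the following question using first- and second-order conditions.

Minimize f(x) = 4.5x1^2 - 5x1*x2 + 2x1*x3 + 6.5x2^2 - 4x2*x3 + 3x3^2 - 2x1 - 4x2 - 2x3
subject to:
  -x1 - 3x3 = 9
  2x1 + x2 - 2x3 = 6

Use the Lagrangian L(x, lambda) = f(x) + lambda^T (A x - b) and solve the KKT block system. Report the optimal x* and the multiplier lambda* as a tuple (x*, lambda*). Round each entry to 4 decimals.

Form the Lagrangian:
  L(x, lambda) = (1/2) x^T Q x + c^T x + lambda^T (A x - b)
Stationarity (grad_x L = 0): Q x + c + A^T lambda = 0.
Primal feasibility: A x = b.

This gives the KKT block system:
  [ Q   A^T ] [ x     ]   [-c ]
  [ A    0  ] [ lambda ] = [ b ]

Solving the linear system:
  x*      = (0.1884, -0.5023, -3.0628)
  lambda* = (-5.4774, -0.7793)
  f(x*)   = 30.8652

x* = (0.1884, -0.5023, -3.0628), lambda* = (-5.4774, -0.7793)


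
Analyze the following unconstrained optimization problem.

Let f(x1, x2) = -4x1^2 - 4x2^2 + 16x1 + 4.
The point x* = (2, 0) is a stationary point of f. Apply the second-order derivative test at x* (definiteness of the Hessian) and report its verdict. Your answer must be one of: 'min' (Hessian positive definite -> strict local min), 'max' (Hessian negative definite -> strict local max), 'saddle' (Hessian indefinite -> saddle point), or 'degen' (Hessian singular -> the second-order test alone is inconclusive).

Compute the Hessian H = grad^2 f:
  H = [[-8, 0], [0, -8]]
Verify stationarity: grad f(x*) = H x* + g = (0, 0).
Eigenvalues of H: -8, -8.
Both eigenvalues < 0, so H is negative definite -> x* is a strict local max.

max


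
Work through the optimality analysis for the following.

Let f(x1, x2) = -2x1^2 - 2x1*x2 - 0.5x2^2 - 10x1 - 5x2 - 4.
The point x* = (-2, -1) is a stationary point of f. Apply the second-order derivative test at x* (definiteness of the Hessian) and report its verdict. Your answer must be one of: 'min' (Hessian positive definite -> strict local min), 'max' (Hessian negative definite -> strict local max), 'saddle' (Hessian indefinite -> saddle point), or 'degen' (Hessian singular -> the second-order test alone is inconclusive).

Compute the Hessian H = grad^2 f:
  H = [[-4, -2], [-2, -1]]
Verify stationarity: grad f(x*) = H x* + g = (0, 0).
Eigenvalues of H: -5, 0.
H has a zero eigenvalue (singular; negative semidefinite but not definite), so H is neither positive definite, negative definite, nor indefinite. The second-order test alone is inconclusive -> degen.
(Indeed, f is constant along the null direction of H through x*, so x* is not a strict local extremum.)

degen


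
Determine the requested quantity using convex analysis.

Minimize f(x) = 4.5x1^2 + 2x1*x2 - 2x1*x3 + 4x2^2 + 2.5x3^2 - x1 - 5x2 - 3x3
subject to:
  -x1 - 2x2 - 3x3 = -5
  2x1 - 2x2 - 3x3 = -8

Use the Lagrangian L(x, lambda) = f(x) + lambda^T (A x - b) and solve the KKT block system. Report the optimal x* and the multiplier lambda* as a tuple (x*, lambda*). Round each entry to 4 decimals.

Form the Lagrangian:
  L(x, lambda) = (1/2) x^T Q x + c^T x + lambda^T (A x - b)
Stationarity (grad_x L = 0): Q x + c + A^T lambda = 0.
Primal feasibility: A x = b.

This gives the KKT block system:
  [ Q   A^T ] [ x     ]   [-c ]
  [ A    0  ] [ lambda ] = [ b ]

Solving the linear system:
  x*      = (-1, 1.2717, 1.1522)
  lambda* = (-2.1957, 3.7826)
  f(x*)   = 5.2337

x* = (-1, 1.2717, 1.1522), lambda* = (-2.1957, 3.7826)


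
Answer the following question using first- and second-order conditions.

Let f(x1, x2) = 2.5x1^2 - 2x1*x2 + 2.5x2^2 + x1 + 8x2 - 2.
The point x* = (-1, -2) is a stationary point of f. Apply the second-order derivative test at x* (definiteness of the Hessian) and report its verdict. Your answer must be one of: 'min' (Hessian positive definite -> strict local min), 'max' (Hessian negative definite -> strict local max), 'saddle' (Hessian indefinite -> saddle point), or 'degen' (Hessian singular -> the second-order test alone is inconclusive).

Compute the Hessian H = grad^2 f:
  H = [[5, -2], [-2, 5]]
Verify stationarity: grad f(x*) = H x* + g = (0, 0).
Eigenvalues of H: 3, 7.
Both eigenvalues > 0, so H is positive definite -> x* is a strict local min.

min


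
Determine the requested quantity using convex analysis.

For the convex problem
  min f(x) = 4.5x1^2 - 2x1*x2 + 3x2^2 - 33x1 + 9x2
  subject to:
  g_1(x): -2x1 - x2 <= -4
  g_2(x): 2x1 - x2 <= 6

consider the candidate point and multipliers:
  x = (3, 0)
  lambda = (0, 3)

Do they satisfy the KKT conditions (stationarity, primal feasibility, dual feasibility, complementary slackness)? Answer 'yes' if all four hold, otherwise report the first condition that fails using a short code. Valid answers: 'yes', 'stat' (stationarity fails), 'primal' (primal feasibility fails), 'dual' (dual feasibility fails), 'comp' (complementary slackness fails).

Gradient of f: grad f(x) = Q x + c = (-6, 3)
Constraint values g_i(x) = a_i^T x - b_i:
  g_1((3, 0)) = -2
  g_2((3, 0)) = 0
Stationarity residual: grad f(x) + sum_i lambda_i a_i = (0, 0)
  -> stationarity OK
Primal feasibility (all g_i <= 0): OK
Dual feasibility (all lambda_i >= 0): OK
Complementary slackness (lambda_i * g_i(x) = 0 for all i): OK

Verdict: yes, KKT holds.

yes


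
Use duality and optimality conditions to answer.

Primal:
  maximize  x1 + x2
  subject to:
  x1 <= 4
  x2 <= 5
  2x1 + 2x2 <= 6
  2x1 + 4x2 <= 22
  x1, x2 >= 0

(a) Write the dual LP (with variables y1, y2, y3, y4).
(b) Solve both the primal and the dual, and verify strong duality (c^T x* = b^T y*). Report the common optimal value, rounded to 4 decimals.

The standard primal-dual pair for 'max c^T x s.t. A x <= b, x >= 0' is:
  Dual:  min b^T y  s.t.  A^T y >= c,  y >= 0.

So the dual LP is:
  minimize  4y1 + 5y2 + 6y3 + 22y4
  subject to:
    y1 + 2y3 + 2y4 >= 1
    y2 + 2y3 + 4y4 >= 1
    y1, y2, y3, y4 >= 0

Solving the primal: x* = (3, 0).
  primal value c^T x* = 3.
Solving the dual: y* = (0, 0, 0.5, 0).
  dual value b^T y* = 3.
Strong duality: c^T x* = b^T y*. Confirmed.

3


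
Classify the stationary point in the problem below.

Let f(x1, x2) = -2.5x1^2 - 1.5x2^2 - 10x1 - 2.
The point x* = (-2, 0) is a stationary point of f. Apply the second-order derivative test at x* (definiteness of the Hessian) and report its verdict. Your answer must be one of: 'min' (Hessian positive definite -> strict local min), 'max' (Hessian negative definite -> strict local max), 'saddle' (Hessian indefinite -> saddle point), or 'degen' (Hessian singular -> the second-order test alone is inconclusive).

Compute the Hessian H = grad^2 f:
  H = [[-5, 0], [0, -3]]
Verify stationarity: grad f(x*) = H x* + g = (0, 0).
Eigenvalues of H: -5, -3.
Both eigenvalues < 0, so H is negative definite -> x* is a strict local max.

max


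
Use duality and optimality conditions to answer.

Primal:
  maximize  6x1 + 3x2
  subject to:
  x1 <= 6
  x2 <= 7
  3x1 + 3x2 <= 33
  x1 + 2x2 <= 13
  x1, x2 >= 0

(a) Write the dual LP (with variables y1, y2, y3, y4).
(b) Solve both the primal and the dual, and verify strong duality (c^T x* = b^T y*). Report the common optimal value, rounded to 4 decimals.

The standard primal-dual pair for 'max c^T x s.t. A x <= b, x >= 0' is:
  Dual:  min b^T y  s.t.  A^T y >= c,  y >= 0.

So the dual LP is:
  minimize  6y1 + 7y2 + 33y3 + 13y4
  subject to:
    y1 + 3y3 + y4 >= 6
    y2 + 3y3 + 2y4 >= 3
    y1, y2, y3, y4 >= 0

Solving the primal: x* = (6, 3.5).
  primal value c^T x* = 46.5.
Solving the dual: y* = (4.5, 0, 0, 1.5).
  dual value b^T y* = 46.5.
Strong duality: c^T x* = b^T y*. Confirmed.

46.5


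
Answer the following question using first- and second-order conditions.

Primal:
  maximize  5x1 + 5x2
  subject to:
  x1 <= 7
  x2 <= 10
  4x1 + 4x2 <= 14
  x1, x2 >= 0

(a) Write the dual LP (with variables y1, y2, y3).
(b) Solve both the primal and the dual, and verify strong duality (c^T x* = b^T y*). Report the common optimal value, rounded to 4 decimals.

The standard primal-dual pair for 'max c^T x s.t. A x <= b, x >= 0' is:
  Dual:  min b^T y  s.t.  A^T y >= c,  y >= 0.

So the dual LP is:
  minimize  7y1 + 10y2 + 14y3
  subject to:
    y1 + 4y3 >= 5
    y2 + 4y3 >= 5
    y1, y2, y3 >= 0

Solving the primal: x* = (3.5, 0).
  primal value c^T x* = 17.5.
Solving the dual: y* = (0, 0, 1.25).
  dual value b^T y* = 17.5.
Strong duality: c^T x* = b^T y*. Confirmed.

17.5


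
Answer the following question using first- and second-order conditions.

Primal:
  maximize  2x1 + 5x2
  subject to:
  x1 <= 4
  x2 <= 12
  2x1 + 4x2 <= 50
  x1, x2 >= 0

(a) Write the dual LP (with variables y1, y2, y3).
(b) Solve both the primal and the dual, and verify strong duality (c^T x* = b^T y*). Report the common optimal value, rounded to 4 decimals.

The standard primal-dual pair for 'max c^T x s.t. A x <= b, x >= 0' is:
  Dual:  min b^T y  s.t.  A^T y >= c,  y >= 0.

So the dual LP is:
  minimize  4y1 + 12y2 + 50y3
  subject to:
    y1 + 2y3 >= 2
    y2 + 4y3 >= 5
    y1, y2, y3 >= 0

Solving the primal: x* = (1, 12).
  primal value c^T x* = 62.
Solving the dual: y* = (0, 1, 1).
  dual value b^T y* = 62.
Strong duality: c^T x* = b^T y*. Confirmed.

62


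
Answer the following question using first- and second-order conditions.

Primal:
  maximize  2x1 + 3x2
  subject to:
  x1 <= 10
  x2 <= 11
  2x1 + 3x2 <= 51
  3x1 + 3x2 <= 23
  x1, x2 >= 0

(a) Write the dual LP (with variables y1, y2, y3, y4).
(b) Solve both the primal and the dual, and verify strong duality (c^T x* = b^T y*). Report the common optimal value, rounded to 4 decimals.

The standard primal-dual pair for 'max c^T x s.t. A x <= b, x >= 0' is:
  Dual:  min b^T y  s.t.  A^T y >= c,  y >= 0.

So the dual LP is:
  minimize  10y1 + 11y2 + 51y3 + 23y4
  subject to:
    y1 + 2y3 + 3y4 >= 2
    y2 + 3y3 + 3y4 >= 3
    y1, y2, y3, y4 >= 0

Solving the primal: x* = (0, 7.6667).
  primal value c^T x* = 23.
Solving the dual: y* = (0, 0, 0, 1).
  dual value b^T y* = 23.
Strong duality: c^T x* = b^T y*. Confirmed.

23


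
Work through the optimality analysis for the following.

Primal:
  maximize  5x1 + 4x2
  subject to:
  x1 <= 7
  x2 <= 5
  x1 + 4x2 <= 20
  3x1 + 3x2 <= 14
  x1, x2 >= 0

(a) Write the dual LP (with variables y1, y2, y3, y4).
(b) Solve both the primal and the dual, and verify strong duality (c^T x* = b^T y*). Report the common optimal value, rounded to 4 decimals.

The standard primal-dual pair for 'max c^T x s.t. A x <= b, x >= 0' is:
  Dual:  min b^T y  s.t.  A^T y >= c,  y >= 0.

So the dual LP is:
  minimize  7y1 + 5y2 + 20y3 + 14y4
  subject to:
    y1 + y3 + 3y4 >= 5
    y2 + 4y3 + 3y4 >= 4
    y1, y2, y3, y4 >= 0

Solving the primal: x* = (4.6667, 0).
  primal value c^T x* = 23.3333.
Solving the dual: y* = (0, 0, 0, 1.6667).
  dual value b^T y* = 23.3333.
Strong duality: c^T x* = b^T y*. Confirmed.

23.3333


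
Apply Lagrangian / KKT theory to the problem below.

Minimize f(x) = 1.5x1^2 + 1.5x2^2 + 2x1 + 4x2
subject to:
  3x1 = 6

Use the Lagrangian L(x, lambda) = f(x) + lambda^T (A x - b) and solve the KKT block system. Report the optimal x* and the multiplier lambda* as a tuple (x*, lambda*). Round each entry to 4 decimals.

Form the Lagrangian:
  L(x, lambda) = (1/2) x^T Q x + c^T x + lambda^T (A x - b)
Stationarity (grad_x L = 0): Q x + c + A^T lambda = 0.
Primal feasibility: A x = b.

This gives the KKT block system:
  [ Q   A^T ] [ x     ]   [-c ]
  [ A    0  ] [ lambda ] = [ b ]

Solving the linear system:
  x*      = (2, -1.3333)
  lambda* = (-2.6667)
  f(x*)   = 7.3333

x* = (2, -1.3333), lambda* = (-2.6667)


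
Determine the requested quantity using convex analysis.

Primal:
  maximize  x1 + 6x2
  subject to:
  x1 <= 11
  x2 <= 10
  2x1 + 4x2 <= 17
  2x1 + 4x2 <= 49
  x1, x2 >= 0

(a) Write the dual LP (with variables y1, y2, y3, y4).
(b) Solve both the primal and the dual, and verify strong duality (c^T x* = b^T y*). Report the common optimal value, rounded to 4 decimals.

The standard primal-dual pair for 'max c^T x s.t. A x <= b, x >= 0' is:
  Dual:  min b^T y  s.t.  A^T y >= c,  y >= 0.

So the dual LP is:
  minimize  11y1 + 10y2 + 17y3 + 49y4
  subject to:
    y1 + 2y3 + 2y4 >= 1
    y2 + 4y3 + 4y4 >= 6
    y1, y2, y3, y4 >= 0

Solving the primal: x* = (0, 4.25).
  primal value c^T x* = 25.5.
Solving the dual: y* = (0, 0, 1.5, 0).
  dual value b^T y* = 25.5.
Strong duality: c^T x* = b^T y*. Confirmed.

25.5


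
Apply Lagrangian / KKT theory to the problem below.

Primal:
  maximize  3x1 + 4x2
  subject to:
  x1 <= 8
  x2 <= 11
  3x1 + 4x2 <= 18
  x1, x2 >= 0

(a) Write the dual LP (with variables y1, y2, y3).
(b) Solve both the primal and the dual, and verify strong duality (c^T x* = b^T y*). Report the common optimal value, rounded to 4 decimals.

The standard primal-dual pair for 'max c^T x s.t. A x <= b, x >= 0' is:
  Dual:  min b^T y  s.t.  A^T y >= c,  y >= 0.

So the dual LP is:
  minimize  8y1 + 11y2 + 18y3
  subject to:
    y1 + 3y3 >= 3
    y2 + 4y3 >= 4
    y1, y2, y3 >= 0

Solving the primal: x* = (6, 0).
  primal value c^T x* = 18.
Solving the dual: y* = (0, 0, 1).
  dual value b^T y* = 18.
Strong duality: c^T x* = b^T y*. Confirmed.

18


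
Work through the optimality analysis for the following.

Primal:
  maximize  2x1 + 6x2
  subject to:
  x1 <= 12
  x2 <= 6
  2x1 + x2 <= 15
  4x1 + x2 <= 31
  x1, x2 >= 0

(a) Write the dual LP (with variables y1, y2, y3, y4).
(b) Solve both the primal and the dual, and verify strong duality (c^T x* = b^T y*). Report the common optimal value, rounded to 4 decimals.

The standard primal-dual pair for 'max c^T x s.t. A x <= b, x >= 0' is:
  Dual:  min b^T y  s.t.  A^T y >= c,  y >= 0.

So the dual LP is:
  minimize  12y1 + 6y2 + 15y3 + 31y4
  subject to:
    y1 + 2y3 + 4y4 >= 2
    y2 + y3 + y4 >= 6
    y1, y2, y3, y4 >= 0

Solving the primal: x* = (4.5, 6).
  primal value c^T x* = 45.
Solving the dual: y* = (0, 5, 1, 0).
  dual value b^T y* = 45.
Strong duality: c^T x* = b^T y*. Confirmed.

45


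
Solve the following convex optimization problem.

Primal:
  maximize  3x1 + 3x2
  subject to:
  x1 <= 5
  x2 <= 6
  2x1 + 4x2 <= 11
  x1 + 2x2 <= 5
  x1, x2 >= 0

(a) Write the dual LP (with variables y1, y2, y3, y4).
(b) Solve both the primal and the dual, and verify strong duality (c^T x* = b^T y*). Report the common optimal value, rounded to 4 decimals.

The standard primal-dual pair for 'max c^T x s.t. A x <= b, x >= 0' is:
  Dual:  min b^T y  s.t.  A^T y >= c,  y >= 0.

So the dual LP is:
  minimize  5y1 + 6y2 + 11y3 + 5y4
  subject to:
    y1 + 2y3 + y4 >= 3
    y2 + 4y3 + 2y4 >= 3
    y1, y2, y3, y4 >= 0

Solving the primal: x* = (5, 0).
  primal value c^T x* = 15.
Solving the dual: y* = (1.5, 0, 0, 1.5).
  dual value b^T y* = 15.
Strong duality: c^T x* = b^T y*. Confirmed.

15


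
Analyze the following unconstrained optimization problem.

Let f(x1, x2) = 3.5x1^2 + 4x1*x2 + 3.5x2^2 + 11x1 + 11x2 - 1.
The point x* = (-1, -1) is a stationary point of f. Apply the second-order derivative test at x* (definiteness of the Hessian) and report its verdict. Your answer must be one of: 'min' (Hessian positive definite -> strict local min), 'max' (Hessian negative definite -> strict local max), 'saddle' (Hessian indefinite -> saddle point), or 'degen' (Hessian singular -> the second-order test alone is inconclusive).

Compute the Hessian H = grad^2 f:
  H = [[7, 4], [4, 7]]
Verify stationarity: grad f(x*) = H x* + g = (0, 0).
Eigenvalues of H: 3, 11.
Both eigenvalues > 0, so H is positive definite -> x* is a strict local min.

min


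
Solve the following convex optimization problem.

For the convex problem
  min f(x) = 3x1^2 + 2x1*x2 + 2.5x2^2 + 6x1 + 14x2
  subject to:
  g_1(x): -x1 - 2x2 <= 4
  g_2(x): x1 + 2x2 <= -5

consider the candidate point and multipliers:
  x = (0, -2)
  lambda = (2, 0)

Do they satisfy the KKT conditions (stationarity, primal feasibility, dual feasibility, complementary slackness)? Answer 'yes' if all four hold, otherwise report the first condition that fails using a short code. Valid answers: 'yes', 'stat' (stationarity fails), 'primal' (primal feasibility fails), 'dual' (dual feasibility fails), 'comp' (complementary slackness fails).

Gradient of f: grad f(x) = Q x + c = (2, 4)
Constraint values g_i(x) = a_i^T x - b_i:
  g_1((0, -2)) = 0
  g_2((0, -2)) = 1
Stationarity residual: grad f(x) + sum_i lambda_i a_i = (0, 0)
  -> stationarity OK
Primal feasibility (all g_i <= 0): FAILS
Dual feasibility (all lambda_i >= 0): OK
Complementary slackness (lambda_i * g_i(x) = 0 for all i): OK

Verdict: the first failing condition is primal_feasibility -> primal.

primal


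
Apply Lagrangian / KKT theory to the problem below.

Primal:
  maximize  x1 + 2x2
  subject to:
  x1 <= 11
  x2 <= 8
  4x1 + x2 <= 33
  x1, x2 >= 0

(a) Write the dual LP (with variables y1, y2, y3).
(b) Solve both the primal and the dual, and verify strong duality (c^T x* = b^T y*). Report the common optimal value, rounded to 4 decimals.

The standard primal-dual pair for 'max c^T x s.t. A x <= b, x >= 0' is:
  Dual:  min b^T y  s.t.  A^T y >= c,  y >= 0.

So the dual LP is:
  minimize  11y1 + 8y2 + 33y3
  subject to:
    y1 + 4y3 >= 1
    y2 + y3 >= 2
    y1, y2, y3 >= 0

Solving the primal: x* = (6.25, 8).
  primal value c^T x* = 22.25.
Solving the dual: y* = (0, 1.75, 0.25).
  dual value b^T y* = 22.25.
Strong duality: c^T x* = b^T y*. Confirmed.

22.25


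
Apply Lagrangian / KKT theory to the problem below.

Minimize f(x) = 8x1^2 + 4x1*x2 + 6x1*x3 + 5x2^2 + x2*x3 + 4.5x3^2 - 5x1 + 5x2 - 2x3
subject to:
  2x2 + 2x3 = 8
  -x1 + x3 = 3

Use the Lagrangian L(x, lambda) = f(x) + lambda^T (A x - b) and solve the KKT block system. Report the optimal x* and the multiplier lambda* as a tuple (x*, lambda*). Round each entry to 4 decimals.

Form the Lagrangian:
  L(x, lambda) = (1/2) x^T Q x + c^T x + lambda^T (A x - b)
Stationarity (grad_x L = 0): Q x + c + A^T lambda = 0.
Primal feasibility: A x = b.

This gives the KKT block system:
  [ Q   A^T ] [ x     ]   [-c ]
  [ A    0  ] [ lambda ] = [ b ]

Solving the linear system:
  x*      = (-0.6757, 1.6757, 2.3243)
  lambda* = (-10.6892, 4.8378)
  f(x*)   = 39.0541

x* = (-0.6757, 1.6757, 2.3243), lambda* = (-10.6892, 4.8378)


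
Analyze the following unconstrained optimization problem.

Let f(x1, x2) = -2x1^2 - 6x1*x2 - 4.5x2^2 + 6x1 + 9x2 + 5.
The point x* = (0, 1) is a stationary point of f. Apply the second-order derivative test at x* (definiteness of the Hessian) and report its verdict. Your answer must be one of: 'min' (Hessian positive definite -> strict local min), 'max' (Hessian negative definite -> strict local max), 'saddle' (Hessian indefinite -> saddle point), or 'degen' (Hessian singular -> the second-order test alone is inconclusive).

Compute the Hessian H = grad^2 f:
  H = [[-4, -6], [-6, -9]]
Verify stationarity: grad f(x*) = H x* + g = (0, 0).
Eigenvalues of H: -13, 0.
H has a zero eigenvalue (singular; negative semidefinite but not definite), so H is neither positive definite, negative definite, nor indefinite. The second-order test alone is inconclusive -> degen.
(Indeed, f is constant along the null direction of H through x*, so x* is not a strict local extremum.)

degen


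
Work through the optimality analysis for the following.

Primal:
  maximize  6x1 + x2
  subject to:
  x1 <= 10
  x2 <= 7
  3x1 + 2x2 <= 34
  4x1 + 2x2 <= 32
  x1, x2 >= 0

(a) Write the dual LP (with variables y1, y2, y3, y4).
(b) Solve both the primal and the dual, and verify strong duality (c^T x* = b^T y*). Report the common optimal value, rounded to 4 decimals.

The standard primal-dual pair for 'max c^T x s.t. A x <= b, x >= 0' is:
  Dual:  min b^T y  s.t.  A^T y >= c,  y >= 0.

So the dual LP is:
  minimize  10y1 + 7y2 + 34y3 + 32y4
  subject to:
    y1 + 3y3 + 4y4 >= 6
    y2 + 2y3 + 2y4 >= 1
    y1, y2, y3, y4 >= 0

Solving the primal: x* = (8, 0).
  primal value c^T x* = 48.
Solving the dual: y* = (0, 0, 0, 1.5).
  dual value b^T y* = 48.
Strong duality: c^T x* = b^T y*. Confirmed.

48


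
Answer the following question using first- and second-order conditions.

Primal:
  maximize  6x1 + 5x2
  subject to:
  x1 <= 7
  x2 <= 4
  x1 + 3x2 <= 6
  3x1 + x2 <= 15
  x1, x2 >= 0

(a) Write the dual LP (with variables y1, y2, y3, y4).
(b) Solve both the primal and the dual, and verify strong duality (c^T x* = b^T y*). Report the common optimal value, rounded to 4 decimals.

The standard primal-dual pair for 'max c^T x s.t. A x <= b, x >= 0' is:
  Dual:  min b^T y  s.t.  A^T y >= c,  y >= 0.

So the dual LP is:
  minimize  7y1 + 4y2 + 6y3 + 15y4
  subject to:
    y1 + y3 + 3y4 >= 6
    y2 + 3y3 + y4 >= 5
    y1, y2, y3, y4 >= 0

Solving the primal: x* = (4.875, 0.375).
  primal value c^T x* = 31.125.
Solving the dual: y* = (0, 0, 1.125, 1.625).
  dual value b^T y* = 31.125.
Strong duality: c^T x* = b^T y*. Confirmed.

31.125


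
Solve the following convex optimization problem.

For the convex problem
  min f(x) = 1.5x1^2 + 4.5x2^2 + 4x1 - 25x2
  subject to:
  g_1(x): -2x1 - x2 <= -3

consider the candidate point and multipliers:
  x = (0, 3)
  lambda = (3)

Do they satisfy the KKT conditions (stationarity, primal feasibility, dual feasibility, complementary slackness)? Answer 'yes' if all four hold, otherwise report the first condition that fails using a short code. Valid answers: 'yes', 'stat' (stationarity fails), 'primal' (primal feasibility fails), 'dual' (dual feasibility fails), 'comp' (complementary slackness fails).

Gradient of f: grad f(x) = Q x + c = (4, 2)
Constraint values g_i(x) = a_i^T x - b_i:
  g_1((0, 3)) = 0
Stationarity residual: grad f(x) + sum_i lambda_i a_i = (-2, -1)
  -> stationarity FAILS
Primal feasibility (all g_i <= 0): OK
Dual feasibility (all lambda_i >= 0): OK
Complementary slackness (lambda_i * g_i(x) = 0 for all i): OK

Verdict: the first failing condition is stationarity -> stat.

stat


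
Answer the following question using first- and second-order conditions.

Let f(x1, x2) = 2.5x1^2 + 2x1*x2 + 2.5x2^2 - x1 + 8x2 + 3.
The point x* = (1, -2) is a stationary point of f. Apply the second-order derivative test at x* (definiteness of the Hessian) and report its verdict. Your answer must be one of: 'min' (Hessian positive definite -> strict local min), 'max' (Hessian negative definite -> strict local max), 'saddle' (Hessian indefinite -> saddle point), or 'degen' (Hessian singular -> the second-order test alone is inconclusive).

Compute the Hessian H = grad^2 f:
  H = [[5, 2], [2, 5]]
Verify stationarity: grad f(x*) = H x* + g = (0, 0).
Eigenvalues of H: 3, 7.
Both eigenvalues > 0, so H is positive definite -> x* is a strict local min.

min


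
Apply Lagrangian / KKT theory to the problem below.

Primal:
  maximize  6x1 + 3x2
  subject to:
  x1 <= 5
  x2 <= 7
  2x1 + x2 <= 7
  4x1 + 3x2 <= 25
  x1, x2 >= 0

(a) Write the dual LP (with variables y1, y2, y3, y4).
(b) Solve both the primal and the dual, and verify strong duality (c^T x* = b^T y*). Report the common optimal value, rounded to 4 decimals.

The standard primal-dual pair for 'max c^T x s.t. A x <= b, x >= 0' is:
  Dual:  min b^T y  s.t.  A^T y >= c,  y >= 0.

So the dual LP is:
  minimize  5y1 + 7y2 + 7y3 + 25y4
  subject to:
    y1 + 2y3 + 4y4 >= 6
    y2 + y3 + 3y4 >= 3
    y1, y2, y3, y4 >= 0

Solving the primal: x* = (3.5, 0).
  primal value c^T x* = 21.
Solving the dual: y* = (0, 0, 3, 0).
  dual value b^T y* = 21.
Strong duality: c^T x* = b^T y*. Confirmed.

21


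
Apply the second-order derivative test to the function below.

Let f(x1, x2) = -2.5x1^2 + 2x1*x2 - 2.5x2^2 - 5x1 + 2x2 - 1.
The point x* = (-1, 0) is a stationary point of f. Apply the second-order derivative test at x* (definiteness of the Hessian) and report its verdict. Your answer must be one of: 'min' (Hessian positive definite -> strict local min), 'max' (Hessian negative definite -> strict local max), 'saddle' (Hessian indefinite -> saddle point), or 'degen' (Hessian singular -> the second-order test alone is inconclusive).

Compute the Hessian H = grad^2 f:
  H = [[-5, 2], [2, -5]]
Verify stationarity: grad f(x*) = H x* + g = (0, 0).
Eigenvalues of H: -7, -3.
Both eigenvalues < 0, so H is negative definite -> x* is a strict local max.

max


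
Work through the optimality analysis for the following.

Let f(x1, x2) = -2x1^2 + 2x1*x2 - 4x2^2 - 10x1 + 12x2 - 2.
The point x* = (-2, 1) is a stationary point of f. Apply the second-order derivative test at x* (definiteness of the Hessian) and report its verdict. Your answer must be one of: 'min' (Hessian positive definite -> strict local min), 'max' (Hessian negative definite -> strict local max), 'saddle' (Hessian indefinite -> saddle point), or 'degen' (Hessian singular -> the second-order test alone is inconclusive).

Compute the Hessian H = grad^2 f:
  H = [[-4, 2], [2, -8]]
Verify stationarity: grad f(x*) = H x* + g = (0, 0).
Eigenvalues of H: -8.8284, -3.1716.
Both eigenvalues < 0, so H is negative definite -> x* is a strict local max.

max


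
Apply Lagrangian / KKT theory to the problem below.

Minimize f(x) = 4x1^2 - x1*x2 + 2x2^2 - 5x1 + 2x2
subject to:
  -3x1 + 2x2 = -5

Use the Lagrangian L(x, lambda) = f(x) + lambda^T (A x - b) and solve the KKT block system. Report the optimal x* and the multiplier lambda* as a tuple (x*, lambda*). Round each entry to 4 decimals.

Form the Lagrangian:
  L(x, lambda) = (1/2) x^T Q x + c^T x + lambda^T (A x - b)
Stationarity (grad_x L = 0): Q x + c + A^T lambda = 0.
Primal feasibility: A x = b.

This gives the KKT block system:
  [ Q   A^T ] [ x     ]   [-c ]
  [ A    0  ] [ lambda ] = [ b ]

Solving the linear system:
  x*      = (1.0357, -0.9464)
  lambda* = (1.4107)
  f(x*)   = -0.0089

x* = (1.0357, -0.9464), lambda* = (1.4107)


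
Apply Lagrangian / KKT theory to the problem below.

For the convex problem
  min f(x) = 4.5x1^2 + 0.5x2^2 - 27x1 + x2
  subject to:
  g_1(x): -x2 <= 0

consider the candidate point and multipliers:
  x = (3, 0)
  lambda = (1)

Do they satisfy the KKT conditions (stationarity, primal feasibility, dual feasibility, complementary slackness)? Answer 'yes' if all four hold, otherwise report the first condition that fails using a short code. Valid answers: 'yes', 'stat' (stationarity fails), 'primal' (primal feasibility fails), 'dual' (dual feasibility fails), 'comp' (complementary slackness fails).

Gradient of f: grad f(x) = Q x + c = (0, 1)
Constraint values g_i(x) = a_i^T x - b_i:
  g_1((3, 0)) = 0
Stationarity residual: grad f(x) + sum_i lambda_i a_i = (0, 0)
  -> stationarity OK
Primal feasibility (all g_i <= 0): OK
Dual feasibility (all lambda_i >= 0): OK
Complementary slackness (lambda_i * g_i(x) = 0 for all i): OK

Verdict: yes, KKT holds.

yes


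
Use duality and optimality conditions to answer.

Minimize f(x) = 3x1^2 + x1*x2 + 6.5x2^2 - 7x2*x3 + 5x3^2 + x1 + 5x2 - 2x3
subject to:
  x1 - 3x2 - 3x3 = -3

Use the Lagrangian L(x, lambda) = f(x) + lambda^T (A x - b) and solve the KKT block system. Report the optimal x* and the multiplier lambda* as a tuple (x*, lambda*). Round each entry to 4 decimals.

Form the Lagrangian:
  L(x, lambda) = (1/2) x^T Q x + c^T x + lambda^T (A x - b)
Stationarity (grad_x L = 0): Q x + c + A^T lambda = 0.
Primal feasibility: A x = b.

This gives the KKT block system:
  [ Q   A^T ] [ x     ]   [-c ]
  [ A    0  ] [ lambda ] = [ b ]

Solving the linear system:
  x*      = (-0.3688, 0.2238, 0.6533)
  lambda* = (0.989)
  f(x*)   = 1.2051

x* = (-0.3688, 0.2238, 0.6533), lambda* = (0.989)


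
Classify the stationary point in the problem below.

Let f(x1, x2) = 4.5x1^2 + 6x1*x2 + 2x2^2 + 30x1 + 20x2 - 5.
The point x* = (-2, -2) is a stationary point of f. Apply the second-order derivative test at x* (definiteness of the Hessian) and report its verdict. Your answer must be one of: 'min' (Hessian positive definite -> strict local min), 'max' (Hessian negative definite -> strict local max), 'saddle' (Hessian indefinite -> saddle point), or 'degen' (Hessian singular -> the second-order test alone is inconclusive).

Compute the Hessian H = grad^2 f:
  H = [[9, 6], [6, 4]]
Verify stationarity: grad f(x*) = H x* + g = (0, 0).
Eigenvalues of H: 0, 13.
H has a zero eigenvalue (singular; positive semidefinite but not definite), so H is neither positive definite, negative definite, nor indefinite. The second-order test alone is inconclusive -> degen.
(Indeed, f is constant along the null direction of H through x*, so x* is not a strict local extremum.)

degen


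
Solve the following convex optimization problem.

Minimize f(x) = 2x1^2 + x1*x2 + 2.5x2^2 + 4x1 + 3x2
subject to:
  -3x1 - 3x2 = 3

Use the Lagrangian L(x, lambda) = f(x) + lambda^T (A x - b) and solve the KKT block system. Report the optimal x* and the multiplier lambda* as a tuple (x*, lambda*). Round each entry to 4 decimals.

Form the Lagrangian:
  L(x, lambda) = (1/2) x^T Q x + c^T x + lambda^T (A x - b)
Stationarity (grad_x L = 0): Q x + c + A^T lambda = 0.
Primal feasibility: A x = b.

This gives the KKT block system:
  [ Q   A^T ] [ x     ]   [-c ]
  [ A    0  ] [ lambda ] = [ b ]

Solving the linear system:
  x*      = (-0.7143, -0.2857)
  lambda* = (0.2857)
  f(x*)   = -2.2857

x* = (-0.7143, -0.2857), lambda* = (0.2857)


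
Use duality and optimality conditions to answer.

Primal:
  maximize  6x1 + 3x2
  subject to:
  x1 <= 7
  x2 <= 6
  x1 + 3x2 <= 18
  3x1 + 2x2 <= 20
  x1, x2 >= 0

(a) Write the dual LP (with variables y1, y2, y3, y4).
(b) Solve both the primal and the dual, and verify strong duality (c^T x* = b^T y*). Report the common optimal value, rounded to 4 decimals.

The standard primal-dual pair for 'max c^T x s.t. A x <= b, x >= 0' is:
  Dual:  min b^T y  s.t.  A^T y >= c,  y >= 0.

So the dual LP is:
  minimize  7y1 + 6y2 + 18y3 + 20y4
  subject to:
    y1 + y3 + 3y4 >= 6
    y2 + 3y3 + 2y4 >= 3
    y1, y2, y3, y4 >= 0

Solving the primal: x* = (6.6667, 0).
  primal value c^T x* = 40.
Solving the dual: y* = (0, 0, 0, 2).
  dual value b^T y* = 40.
Strong duality: c^T x* = b^T y*. Confirmed.

40


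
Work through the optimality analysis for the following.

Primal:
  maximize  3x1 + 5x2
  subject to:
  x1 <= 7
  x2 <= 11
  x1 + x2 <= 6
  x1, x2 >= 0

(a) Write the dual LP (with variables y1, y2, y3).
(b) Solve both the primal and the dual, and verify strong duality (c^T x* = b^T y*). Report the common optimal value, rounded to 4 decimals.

The standard primal-dual pair for 'max c^T x s.t. A x <= b, x >= 0' is:
  Dual:  min b^T y  s.t.  A^T y >= c,  y >= 0.

So the dual LP is:
  minimize  7y1 + 11y2 + 6y3
  subject to:
    y1 + y3 >= 3
    y2 + y3 >= 5
    y1, y2, y3 >= 0

Solving the primal: x* = (0, 6).
  primal value c^T x* = 30.
Solving the dual: y* = (0, 0, 5).
  dual value b^T y* = 30.
Strong duality: c^T x* = b^T y*. Confirmed.

30


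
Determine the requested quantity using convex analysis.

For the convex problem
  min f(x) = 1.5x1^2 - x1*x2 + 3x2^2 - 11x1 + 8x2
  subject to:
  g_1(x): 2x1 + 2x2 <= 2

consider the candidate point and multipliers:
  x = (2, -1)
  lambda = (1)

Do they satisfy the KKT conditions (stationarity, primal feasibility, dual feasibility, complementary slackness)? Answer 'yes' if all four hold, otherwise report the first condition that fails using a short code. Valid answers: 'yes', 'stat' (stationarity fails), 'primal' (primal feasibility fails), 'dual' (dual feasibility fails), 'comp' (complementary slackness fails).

Gradient of f: grad f(x) = Q x + c = (-4, 0)
Constraint values g_i(x) = a_i^T x - b_i:
  g_1((2, -1)) = 0
Stationarity residual: grad f(x) + sum_i lambda_i a_i = (-2, 2)
  -> stationarity FAILS
Primal feasibility (all g_i <= 0): OK
Dual feasibility (all lambda_i >= 0): OK
Complementary slackness (lambda_i * g_i(x) = 0 for all i): OK

Verdict: the first failing condition is stationarity -> stat.

stat


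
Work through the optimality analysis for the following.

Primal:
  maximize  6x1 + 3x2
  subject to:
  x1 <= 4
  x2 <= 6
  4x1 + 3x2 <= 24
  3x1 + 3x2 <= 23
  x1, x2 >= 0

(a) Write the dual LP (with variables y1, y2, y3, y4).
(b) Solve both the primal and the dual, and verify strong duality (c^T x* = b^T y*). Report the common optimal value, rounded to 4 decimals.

The standard primal-dual pair for 'max c^T x s.t. A x <= b, x >= 0' is:
  Dual:  min b^T y  s.t.  A^T y >= c,  y >= 0.

So the dual LP is:
  minimize  4y1 + 6y2 + 24y3 + 23y4
  subject to:
    y1 + 4y3 + 3y4 >= 6
    y2 + 3y3 + 3y4 >= 3
    y1, y2, y3, y4 >= 0

Solving the primal: x* = (4, 2.6667).
  primal value c^T x* = 32.
Solving the dual: y* = (2, 0, 1, 0).
  dual value b^T y* = 32.
Strong duality: c^T x* = b^T y*. Confirmed.

32


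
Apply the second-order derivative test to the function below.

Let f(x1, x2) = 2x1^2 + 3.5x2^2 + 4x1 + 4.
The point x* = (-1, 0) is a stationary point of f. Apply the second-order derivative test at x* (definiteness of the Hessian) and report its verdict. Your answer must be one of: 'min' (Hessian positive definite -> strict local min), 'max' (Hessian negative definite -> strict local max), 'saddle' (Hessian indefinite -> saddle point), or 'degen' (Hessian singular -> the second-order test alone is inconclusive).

Compute the Hessian H = grad^2 f:
  H = [[4, 0], [0, 7]]
Verify stationarity: grad f(x*) = H x* + g = (0, 0).
Eigenvalues of H: 4, 7.
Both eigenvalues > 0, so H is positive definite -> x* is a strict local min.

min


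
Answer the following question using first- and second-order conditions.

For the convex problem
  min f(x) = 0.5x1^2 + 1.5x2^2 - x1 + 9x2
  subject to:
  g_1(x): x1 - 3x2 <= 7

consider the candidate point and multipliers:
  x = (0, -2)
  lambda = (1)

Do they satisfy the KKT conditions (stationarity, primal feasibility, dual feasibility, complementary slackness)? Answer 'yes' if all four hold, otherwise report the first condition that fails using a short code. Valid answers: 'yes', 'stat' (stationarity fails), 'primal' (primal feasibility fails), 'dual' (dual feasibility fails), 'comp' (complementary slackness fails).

Gradient of f: grad f(x) = Q x + c = (-1, 3)
Constraint values g_i(x) = a_i^T x - b_i:
  g_1((0, -2)) = -1
Stationarity residual: grad f(x) + sum_i lambda_i a_i = (0, 0)
  -> stationarity OK
Primal feasibility (all g_i <= 0): OK
Dual feasibility (all lambda_i >= 0): OK
Complementary slackness (lambda_i * g_i(x) = 0 for all i): FAILS

Verdict: the first failing condition is complementary_slackness -> comp.

comp
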